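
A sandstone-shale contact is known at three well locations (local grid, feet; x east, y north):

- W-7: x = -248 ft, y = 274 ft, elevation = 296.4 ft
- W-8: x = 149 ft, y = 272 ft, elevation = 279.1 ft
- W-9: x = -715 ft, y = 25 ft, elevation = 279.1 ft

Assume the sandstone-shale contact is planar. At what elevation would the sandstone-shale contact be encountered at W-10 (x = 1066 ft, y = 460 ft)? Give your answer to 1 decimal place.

Two edge vectors: W-7→W-8 = (397, -2, -17.3), W-7→W-9 = (-467, -249, -17.3).
Normal n = (W-7→W-8) × (W-7→W-9) = (-4273.1, 14947.2, -99787).
So ∂z/∂x = −n_x/n_z = −0.042822 and ∂z/∂y = −n_y/n_z = 0.149791.
Intercept c from W-7: 296.4 − 10.62 − 41.04 = 244.74.
At (1066, 460): z = −45.6 + 68.9 + 244.74 = 268.0 ft.

268.0 ft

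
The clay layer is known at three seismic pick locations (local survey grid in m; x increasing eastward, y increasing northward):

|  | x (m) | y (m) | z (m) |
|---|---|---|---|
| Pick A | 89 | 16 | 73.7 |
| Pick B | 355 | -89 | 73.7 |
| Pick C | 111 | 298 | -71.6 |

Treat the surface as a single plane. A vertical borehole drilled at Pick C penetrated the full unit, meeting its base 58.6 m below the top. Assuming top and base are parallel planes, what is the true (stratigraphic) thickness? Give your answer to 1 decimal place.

Let the plane be z = a·x + b·y + c.
Pick B−Pick A: 266a − 105b = 0;  Pick C−Pick A: 22a + 282b = −145.3.
Solving gives a = −0.19731, b = −0.49986.
|∇z| = √(a²+b²) = 0.53739, so dip δ = arctan(0.53739) = 28.25°.
True thickness = vertical thickness × cos δ = 58.6 × cos 28.25° = 51.6 m.

51.6 m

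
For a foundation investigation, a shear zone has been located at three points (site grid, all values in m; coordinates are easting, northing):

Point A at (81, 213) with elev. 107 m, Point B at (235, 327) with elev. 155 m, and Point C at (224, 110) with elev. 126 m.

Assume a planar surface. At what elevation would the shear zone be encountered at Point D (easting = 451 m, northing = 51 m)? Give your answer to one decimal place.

169.0 m

Let the plane be z = a·easting + b·northing + c.
Point B−Point A: 154a + 114b = 48;  Point C−Point A: 143a − 103b = 19.
Solving gives a = 0.22105, b = 0.12244.
Then c = 107 − a·81 − b·213 = 63.02.
At (451, 51): z = 99.7 + 6.2 + 63.02 = 169.0 m.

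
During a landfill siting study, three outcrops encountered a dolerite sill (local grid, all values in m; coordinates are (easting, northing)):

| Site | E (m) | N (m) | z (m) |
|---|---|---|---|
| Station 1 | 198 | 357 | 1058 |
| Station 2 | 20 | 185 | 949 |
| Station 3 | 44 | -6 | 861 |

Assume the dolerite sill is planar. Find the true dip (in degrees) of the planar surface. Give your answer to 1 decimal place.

26.7°

Two edge vectors: Station 1→Station 2 = (-178, -172, -109), Station 1→Station 3 = (-154, -363, -197).
Normal n = (Station 1→Station 2) × (Station 1→Station 3) = (-5683, -18280, 38126).
So ∂z/∂E = −n_x/n_z = 0.14906 and ∂z/∂N = −n_y/n_z = 0.47946.
Gradient magnitude |∇z| = √(a² + b²) = √(0.02222 + 0.22988) = 0.50210.
True dip = arctan(0.50210) = 26.7°, dipping toward SSW (azimuth ≈ 197°).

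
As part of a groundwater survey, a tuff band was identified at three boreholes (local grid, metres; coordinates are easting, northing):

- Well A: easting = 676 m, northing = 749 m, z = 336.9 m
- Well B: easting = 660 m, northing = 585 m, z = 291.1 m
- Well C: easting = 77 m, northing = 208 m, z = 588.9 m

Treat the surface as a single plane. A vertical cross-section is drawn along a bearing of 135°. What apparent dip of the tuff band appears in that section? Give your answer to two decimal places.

Let the plane be z = a·easting + b·northing + c.
Well B−Well A: −16a − 164b = −45.8;  Well C−Well A: −599a − 541b = 252.
Solving gives a = −0.73795, b = 0.35126.
Unit vector along 135° is (sin 135°, cos 135°) = (0.7071, -0.7071).
Slope in that direction = a·(0.7071) + b·(-0.7071) = −0.77019.
Apparent dip = arctan|0.77019| = 37.60° (true dip is 39.3°, so apparent ≤ true as expected).

37.60°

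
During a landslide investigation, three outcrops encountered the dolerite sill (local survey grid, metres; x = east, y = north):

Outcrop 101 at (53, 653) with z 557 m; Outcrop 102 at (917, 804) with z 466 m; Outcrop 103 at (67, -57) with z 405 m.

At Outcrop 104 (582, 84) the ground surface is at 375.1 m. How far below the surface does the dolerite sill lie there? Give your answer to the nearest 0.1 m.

Two edge vectors: Outcrop 101→Outcrop 102 = (864, 151, -91), Outcrop 101→Outcrop 103 = (14, -710, -152).
Normal n = (Outcrop 101→Outcrop 102) × (Outcrop 101→Outcrop 103) = (-87562, 130054, -615554).
So ∂z/∂x = −n_x/n_z = −0.14225 and ∂z/∂y = −n_y/n_z = 0.21128.
Intercept c from Outcrop 101: 557 + 7.54 − 137.97 = 426.57.
At (582, 84): z_contact = −82.79 + 17.75 + 426.57 = 361.53 m.
Depth below ground = 375.1 − 361.53 = 13.6 m.

13.6 m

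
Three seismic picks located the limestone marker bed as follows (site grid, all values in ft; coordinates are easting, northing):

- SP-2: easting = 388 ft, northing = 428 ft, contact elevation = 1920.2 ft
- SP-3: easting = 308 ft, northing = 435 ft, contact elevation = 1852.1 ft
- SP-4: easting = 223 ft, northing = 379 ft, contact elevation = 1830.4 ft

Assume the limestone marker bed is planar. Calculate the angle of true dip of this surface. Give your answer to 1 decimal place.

Two edge vectors: SP-2→SP-3 = (-80, 7, -68.1), SP-2→SP-4 = (-165, -49, -89.8).
Normal n = (SP-2→SP-3) × (SP-2→SP-4) = (-3965.5, 4052.5, 5075).
So ∂z/∂easting = −n_x/n_z = 0.78138 and ∂z/∂northing = −n_y/n_z = −0.79852.
Gradient magnitude |∇z| = √(a² + b²) = √(0.61055 + 0.63764) = 1.11722.
True dip = arctan(1.11722) = 48.2°, dipping toward NW (azimuth ≈ 316°).

48.2°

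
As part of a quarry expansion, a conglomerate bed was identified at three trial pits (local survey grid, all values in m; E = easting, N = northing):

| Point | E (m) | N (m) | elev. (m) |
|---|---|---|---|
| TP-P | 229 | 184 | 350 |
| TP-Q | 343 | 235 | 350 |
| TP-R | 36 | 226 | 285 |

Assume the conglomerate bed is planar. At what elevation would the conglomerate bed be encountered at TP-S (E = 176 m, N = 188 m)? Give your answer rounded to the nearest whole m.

336 m

Two edge vectors: TP-P→TP-Q = (114, 51, 0), TP-P→TP-R = (-193, 42, -65).
Normal n = (TP-P→TP-Q) × (TP-P→TP-R) = (-3315, 7410, 14631).
So ∂z/∂E = −n_x/n_z = 0.22657 and ∂z/∂N = −n_y/n_z = −0.50646.
Intercept c from TP-P: 350 − 51.89 + 93.19 = 391.30.
At (176, 188): z = 39.9 − 95.2 + 391.30 = 336.0 m.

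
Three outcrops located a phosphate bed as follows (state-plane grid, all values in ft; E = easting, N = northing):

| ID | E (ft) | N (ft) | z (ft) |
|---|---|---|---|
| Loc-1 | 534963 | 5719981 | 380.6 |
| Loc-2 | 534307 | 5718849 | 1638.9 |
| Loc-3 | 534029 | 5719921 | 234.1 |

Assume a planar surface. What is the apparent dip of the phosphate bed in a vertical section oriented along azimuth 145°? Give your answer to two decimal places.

Two edge vectors: Loc-1→Loc-2 = (-656, -1132, 1258.3), Loc-1→Loc-3 = (-934, -60, -146.5).
Normal n = (Loc-1→Loc-2) × (Loc-1→Loc-3) = (241336, -1271356.2, -1017928).
So ∂z/∂E = −n_x/n_z = 0.23709 and ∂z/∂N = −n_y/n_z = −1.24896.
Unit vector along 145° is (sin 145°, cos 145°) = (0.5736, -0.8192).
Slope in that direction = a·(0.5736) + b·(-0.8192) = 1.15908.
Apparent dip = arctan|1.15908| = 49.21° (true dip is 51.8°, so apparent ≤ true as expected).

49.21°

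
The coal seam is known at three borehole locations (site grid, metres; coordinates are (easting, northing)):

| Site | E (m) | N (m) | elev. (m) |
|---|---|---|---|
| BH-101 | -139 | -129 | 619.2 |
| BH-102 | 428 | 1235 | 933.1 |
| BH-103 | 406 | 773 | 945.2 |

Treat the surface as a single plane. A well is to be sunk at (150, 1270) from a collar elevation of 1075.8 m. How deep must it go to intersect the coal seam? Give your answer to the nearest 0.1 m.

338.4 m

Let the plane be z = a·E + b·N + c.
BH-102−BH-101: 567a + 1364b = 313.9;  BH-103−BH-101: 545a + 902b = 326.
Solving gives a = 0.696396, b = −0.059352.
Then c = 619.2 − a·-139 − b·-129 = 708.34.
At (150, 1270): z_contact = 104.46 − 75.38 + 708.34 = 737.42 m.
Depth below ground = 1075.8 − 737.42 = 338.4 m.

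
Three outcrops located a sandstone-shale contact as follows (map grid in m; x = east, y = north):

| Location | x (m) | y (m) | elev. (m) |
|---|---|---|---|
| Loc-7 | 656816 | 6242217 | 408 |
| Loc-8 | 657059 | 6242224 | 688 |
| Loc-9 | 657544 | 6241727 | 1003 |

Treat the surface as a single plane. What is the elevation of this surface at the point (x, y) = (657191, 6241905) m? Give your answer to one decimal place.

686.0 m

Two edge vectors: Loc-7→Loc-8 = (243, 7, 280), Loc-7→Loc-9 = (728, -490, 595).
Normal n = (Loc-7→Loc-8) × (Loc-7→Loc-9) = (141365, 59255, -124166).
So ∂z/∂x = −n_x/n_z = 1.138516180 and ∂z/∂y = −n_y/n_z = 0.477224039.
Intercept c from Loc-7: 408 − 747795.64 − 2978936.01 = −3726323.65.
At (657191, 6241905): z = 748222.6 + 2978787.1 − 3726323.65 = 686.0 m.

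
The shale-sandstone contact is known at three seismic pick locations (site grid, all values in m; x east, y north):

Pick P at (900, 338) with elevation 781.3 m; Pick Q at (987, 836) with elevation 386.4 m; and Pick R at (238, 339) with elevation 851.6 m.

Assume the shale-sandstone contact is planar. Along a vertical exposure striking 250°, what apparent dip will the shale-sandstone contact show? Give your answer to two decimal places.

20.09°

Two edge vectors: Pick P→Pick Q = (87, 498, -394.9), Pick P→Pick R = (-662, 1, 70.3).
Normal n = (Pick P→Pick Q) × (Pick P→Pick R) = (35404.3, 255307.7, 329763).
So ∂z/∂x = −n_x/n_z = −0.10736 and ∂z/∂y = −n_y/n_z = −0.77422.
Unit vector along 250° is (sin 250°, cos 250°) = (-0.9397, -0.3420).
Slope in that direction = a·(-0.9397) + b·(-0.3420) = 0.36569.
Apparent dip = arctan|0.36569| = 20.09° (true dip is 38.0°, so apparent ≤ true as expected).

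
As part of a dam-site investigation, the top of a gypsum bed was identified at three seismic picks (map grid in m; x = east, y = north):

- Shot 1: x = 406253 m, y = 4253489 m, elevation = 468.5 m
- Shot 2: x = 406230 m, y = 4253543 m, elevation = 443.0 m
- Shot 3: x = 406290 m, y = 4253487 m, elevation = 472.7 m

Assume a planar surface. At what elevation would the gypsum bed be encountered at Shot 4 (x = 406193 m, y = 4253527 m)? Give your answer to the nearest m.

Let the plane be z = a·x + b·y + c.
Shot 2−Shot 1: −23a + 54b = −25.5;  Shot 3−Shot 1: 37a − 2b = 4.2.
Solving gives a = 0.09006148, b = −0.43386270.
Then c = 468.5 − a·406253 − b·4253489 = 1809311.00.
At (406193, 4253527): z = 36582.3 − 1845446.7 + 1809311.00 = 446.6 m.

447 m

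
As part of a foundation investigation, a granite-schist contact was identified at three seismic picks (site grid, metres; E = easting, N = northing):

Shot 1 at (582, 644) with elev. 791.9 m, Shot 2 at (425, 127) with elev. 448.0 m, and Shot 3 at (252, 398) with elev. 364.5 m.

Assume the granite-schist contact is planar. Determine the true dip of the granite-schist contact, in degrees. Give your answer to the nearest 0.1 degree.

Let the plane be z = a·E + b·N + c.
Shot 2−Shot 1: −157a − 517b = −343.9;  Shot 3−Shot 1: −330a − 246b = −427.4.
Solving gives a = 1.03317, b = 0.35143.
Gradient magnitude |∇z| = √(a² + b²) = √(1.06745 + 0.12351) = 1.09131.
True dip = arctan(1.09131) = 47.5°, dipping toward WSW (azimuth ≈ 251°).

47.5°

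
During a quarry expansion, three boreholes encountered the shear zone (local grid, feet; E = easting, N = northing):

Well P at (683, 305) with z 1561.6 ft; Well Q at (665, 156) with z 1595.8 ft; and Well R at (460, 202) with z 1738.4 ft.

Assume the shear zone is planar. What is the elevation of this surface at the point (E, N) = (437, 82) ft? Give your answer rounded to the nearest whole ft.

Two edge vectors: Well P→Well Q = (-18, -149, 34.2), Well P→Well R = (-223, -103, 176.8).
Normal n = (Well P→Well Q) × (Well P→Well R) = (-22820.6, -4444.2, -31373).
So ∂z/∂E = −n_x/n_z = −0.72740 and ∂z/∂N = −n_y/n_z = −0.14166.
Intercept c from Well P: 1561.6 + 496.81 + 43.21 = 2101.62.
At (437, 82): z = −317.9 − 11.6 + 2101.62 = 1772.1 ft.

1772 ft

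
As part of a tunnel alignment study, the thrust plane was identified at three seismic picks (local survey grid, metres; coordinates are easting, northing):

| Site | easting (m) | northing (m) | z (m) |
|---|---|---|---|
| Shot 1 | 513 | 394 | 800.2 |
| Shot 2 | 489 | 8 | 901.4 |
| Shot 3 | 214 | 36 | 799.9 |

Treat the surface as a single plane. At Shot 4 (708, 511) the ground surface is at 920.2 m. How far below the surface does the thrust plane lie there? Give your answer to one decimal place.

86.8 m

Let the plane be z = a·easting + b·northing + c.
Shot 2−Shot 1: −24a − 386b = 101.2;  Shot 3−Shot 1: −299a − 358b = −0.3.
Solving gives a = 0.34024, b = −0.28333.
Then c = 800.2 − a·513 − b·394 = 737.29.
At (708, 511): z_contact = 240.89 − 144.78 + 737.29 = 833.40 m.
Depth below ground = 920.2 − 833.40 = 86.8 m.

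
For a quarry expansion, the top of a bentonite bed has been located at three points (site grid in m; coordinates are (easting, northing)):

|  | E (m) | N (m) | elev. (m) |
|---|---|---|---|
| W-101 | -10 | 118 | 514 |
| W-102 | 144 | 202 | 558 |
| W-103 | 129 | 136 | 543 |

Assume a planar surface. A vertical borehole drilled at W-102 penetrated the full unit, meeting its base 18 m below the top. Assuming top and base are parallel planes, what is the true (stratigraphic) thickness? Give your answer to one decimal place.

Let the plane be z = a·E + b·N + c.
W-102−W-101: 154a + 84b = 44;  W-103−W-101: 139a + 18b = 29.
Solving gives a = 0.18464, b = 0.18531.
|∇z| = √(a²+b²) = 0.26159, so dip δ = arctan(0.26159) = 14.66°.
True thickness = vertical thickness × cos δ = 18 × cos 14.66° = 17.4 m.

17.4 m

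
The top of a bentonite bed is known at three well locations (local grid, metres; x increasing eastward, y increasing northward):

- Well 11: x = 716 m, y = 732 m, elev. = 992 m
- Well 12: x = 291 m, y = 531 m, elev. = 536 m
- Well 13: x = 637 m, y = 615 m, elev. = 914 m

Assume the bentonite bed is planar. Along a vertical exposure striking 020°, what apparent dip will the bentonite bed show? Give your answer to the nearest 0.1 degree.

16.7°

Two edge vectors: Well 11→Well 12 = (-425, -201, -456), Well 11→Well 13 = (-79, -117, -78).
Normal n = (Well 11→Well 12) × (Well 11→Well 13) = (-37674, 2874, 33846).
So ∂z/∂x = −n_x/n_z = 1.11310 and ∂z/∂y = −n_y/n_z = −0.08491.
Unit vector along 020° is (sin 20°, cos 20°) = (0.3420, 0.9397).
Slope in that direction = a·(0.3420) + b·(0.9397) = 0.30091.
Apparent dip = arctan|0.30091| = 16.7° (true dip is 48.1°, so apparent ≤ true as expected).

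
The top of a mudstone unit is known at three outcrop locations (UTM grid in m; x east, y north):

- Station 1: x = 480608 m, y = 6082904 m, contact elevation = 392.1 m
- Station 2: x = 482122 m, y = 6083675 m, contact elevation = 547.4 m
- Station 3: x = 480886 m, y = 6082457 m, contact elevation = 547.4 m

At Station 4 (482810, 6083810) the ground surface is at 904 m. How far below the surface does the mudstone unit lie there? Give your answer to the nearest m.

240 m

Two edge vectors: Station 1→Station 2 = (1514, 771, 155.3), Station 1→Station 3 = (278, -447, 155.3).
Normal n = (Station 1→Station 2) × (Station 1→Station 3) = (189155.4, -191950.8, -891096).
So ∂z/∂x = −n_x/n_z = 0.21227275 and ∂z/∂y = −n_y/n_z = −0.21540979.
Intercept c from Station 1: 392.1 − 102019.98 + 1310317.06 = 1208689.18.
At (482810, 6083810): z_contact = 102487.4 − 1310512.2 + 1208689.18 = 664.4 m.
Depth below ground = 904 − 664.4 = 240 m.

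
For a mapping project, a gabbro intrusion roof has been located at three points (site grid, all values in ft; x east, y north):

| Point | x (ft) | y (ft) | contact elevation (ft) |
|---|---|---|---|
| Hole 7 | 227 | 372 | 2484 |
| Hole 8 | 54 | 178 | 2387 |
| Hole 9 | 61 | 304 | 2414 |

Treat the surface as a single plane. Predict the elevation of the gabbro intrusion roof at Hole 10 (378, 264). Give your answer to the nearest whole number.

Two edge vectors: Hole 7→Hole 8 = (-173, -194, -97), Hole 7→Hole 9 = (-166, -68, -70).
Normal n = (Hole 7→Hole 8) × (Hole 7→Hole 9) = (6984, 3992, -20440).
So ∂z/∂x = −n_x/n_z = 0.34168 and ∂z/∂y = −n_y/n_z = 0.19530.
Intercept c from Hole 7: 2484 − 77.56 − 72.65 = 2333.79.
At (378, 264): z = 129.2 + 51.6 + 2333.79 = 2514.5 ft.

2515 ft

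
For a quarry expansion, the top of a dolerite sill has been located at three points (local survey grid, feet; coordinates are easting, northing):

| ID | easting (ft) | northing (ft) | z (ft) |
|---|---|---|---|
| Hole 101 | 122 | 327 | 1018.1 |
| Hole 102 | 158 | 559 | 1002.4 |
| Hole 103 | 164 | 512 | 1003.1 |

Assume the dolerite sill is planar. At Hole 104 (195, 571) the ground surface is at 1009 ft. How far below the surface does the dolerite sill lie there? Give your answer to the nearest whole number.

Let the plane be z = a·easting + b·northing + c.
Hole 102−Hole 101: 36a + 232b = −15.7;  Hole 103−Hole 101: 42a + 185b = −15.
Solving gives a = −0.18661, b = −0.03872.
Then c = 1018.1 − a·122 − b·327 = 1053.53.
At (195, 571): z_contact = −36.4 − 22.1 + 1053.53 = 995.0 ft.
Depth below ground = 1009 − 995.0 = 14 ft.

14 ft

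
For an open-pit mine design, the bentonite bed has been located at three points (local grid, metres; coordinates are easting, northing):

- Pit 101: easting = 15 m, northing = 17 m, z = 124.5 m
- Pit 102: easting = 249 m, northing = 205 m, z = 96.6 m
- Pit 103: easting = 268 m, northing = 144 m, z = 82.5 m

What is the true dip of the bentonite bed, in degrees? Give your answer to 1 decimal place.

Let the plane be z = a·easting + b·northing + c.
Pit 102−Pit 101: 234a + 188b = −27.9;  Pit 103−Pit 101: 253a + 127b = −42.
Solving gives a = −0.24390, b = 0.15518.
Gradient magnitude |∇z| = √(a² + b²) = √(0.05949 + 0.02408) = 0.28908.
True dip = arctan(0.28908) = 16.1°, dipping toward ESE (azimuth ≈ 122°).

16.1°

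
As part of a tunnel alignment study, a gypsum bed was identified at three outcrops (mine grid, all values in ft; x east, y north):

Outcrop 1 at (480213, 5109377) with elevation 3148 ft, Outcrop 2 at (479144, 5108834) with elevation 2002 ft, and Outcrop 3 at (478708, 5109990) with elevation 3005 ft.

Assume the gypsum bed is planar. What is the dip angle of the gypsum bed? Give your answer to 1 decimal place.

Let the plane be z = a·x + b·y + c.
Outcrop 2−Outcrop 1: −1069a − 543b = −1146;  Outcrop 3−Outcrop 1: −1505a + 613b = −143.
Solving gives a = 0.52981, b = 1.06747.
Gradient magnitude |∇z| = √(a² + b²) = √(0.28070 + 1.13949) = 1.19172.
True dip = arctan(1.19172) = 50.0°, dipping toward SSW (azimuth ≈ 206°).

50.0°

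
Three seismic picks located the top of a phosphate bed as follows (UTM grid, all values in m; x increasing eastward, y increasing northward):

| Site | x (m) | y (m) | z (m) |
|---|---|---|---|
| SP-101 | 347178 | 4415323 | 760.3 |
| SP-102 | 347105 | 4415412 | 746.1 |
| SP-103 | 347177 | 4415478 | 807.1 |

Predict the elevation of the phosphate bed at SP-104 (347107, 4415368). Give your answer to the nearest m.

Two edge vectors: SP-101→SP-102 = (-73, 89, -14.2), SP-101→SP-103 = (-1, 155, 46.8).
Normal n = (SP-101→SP-102) × (SP-101→SP-103) = (6366.2, 3430.6, -11226).
So ∂z/∂x = −n_x/n_z = 0.56709425 and ∂z/∂y = −n_y/n_z = 0.30559416.
Intercept c from SP-101: 760.3 − 196882.65 − 1349296.91 = −1545419.25.
At (347107, 4415368): z = 196842.4 + 1349310.7 − 1545419.25 = 733.8 m.

734 m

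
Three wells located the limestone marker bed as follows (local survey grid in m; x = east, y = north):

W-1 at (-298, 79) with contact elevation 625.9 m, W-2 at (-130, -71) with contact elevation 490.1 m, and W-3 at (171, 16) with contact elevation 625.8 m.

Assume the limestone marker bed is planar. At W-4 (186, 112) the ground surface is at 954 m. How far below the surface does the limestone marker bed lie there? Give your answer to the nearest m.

224 m

Let the plane be z = a·x + b·y + c.
W-2−W-1: 168a − 150b = −135.8;  W-3−W-1: 469a − 63b = −0.1.
Solving gives a = 0.14290, b = 1.06538.
Then c = 625.9 − a·-298 − b·79 = 584.32.
At (186, 112): z_contact = 26.6 + 119.3 + 584.32 = 730.2 m.
Depth below ground = 954 − 730.2 = 224 m.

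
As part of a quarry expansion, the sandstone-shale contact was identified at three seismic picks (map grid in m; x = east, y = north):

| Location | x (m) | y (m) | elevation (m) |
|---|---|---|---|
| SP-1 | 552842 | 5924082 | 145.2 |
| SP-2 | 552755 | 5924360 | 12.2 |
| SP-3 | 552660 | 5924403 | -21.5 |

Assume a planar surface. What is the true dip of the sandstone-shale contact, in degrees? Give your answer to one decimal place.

24.6°

Two edge vectors: SP-1→SP-2 = (-87, 278, -133), SP-1→SP-3 = (-182, 321, -166.7).
Normal n = (SP-1→SP-2) × (SP-1→SP-3) = (-3649.6, 9703.1, 22669).
So ∂z/∂x = −n_x/n_z = 0.16100 and ∂z/∂y = −n_y/n_z = −0.42803.
Gradient magnitude |∇z| = √(a² + b²) = √(0.02592 + 0.18321) = 0.45731.
True dip = arctan(0.45731) = 24.6°, dipping toward NNW (azimuth ≈ 339°).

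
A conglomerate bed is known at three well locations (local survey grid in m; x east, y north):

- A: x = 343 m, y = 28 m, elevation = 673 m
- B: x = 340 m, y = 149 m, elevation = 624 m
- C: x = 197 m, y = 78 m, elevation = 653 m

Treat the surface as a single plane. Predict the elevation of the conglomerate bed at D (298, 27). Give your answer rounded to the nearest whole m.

673 m

Two edge vectors: A→B = (-3, 121, -49), A→C = (-146, 50, -20).
Normal n = (A→B) × (A→C) = (30, 7094, 17516).
So ∂z/∂x = −n_x/n_z = −0.00171 and ∂z/∂y = −n_y/n_z = −0.40500.
Intercept c from A: 673 + 0.59 + 11.34 = 684.93.
At (298, 27): z = −0.5 − 10.9 + 684.93 = 673.5 m.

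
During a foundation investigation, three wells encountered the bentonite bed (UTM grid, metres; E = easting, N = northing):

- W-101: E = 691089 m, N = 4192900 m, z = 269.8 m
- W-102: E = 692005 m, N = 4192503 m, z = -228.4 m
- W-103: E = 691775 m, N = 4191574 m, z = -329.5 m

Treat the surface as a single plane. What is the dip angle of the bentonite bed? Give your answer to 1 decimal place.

26.5°

Two edge vectors: W-101→W-102 = (916, -397, -498.2), W-101→W-103 = (686, -1326, -599.3).
Normal n = (W-101→W-102) × (W-101→W-103) = (-422691.1, 207193.6, -942274).
So ∂z/∂E = −n_x/n_z = −0.44859 and ∂z/∂N = −n_y/n_z = 0.21989.
Gradient magnitude |∇z| = √(a² + b²) = √(0.20123 + 0.04835) = 0.49958.
True dip = arctan(0.49958) = 26.5°, dipping toward ESE (azimuth ≈ 116°).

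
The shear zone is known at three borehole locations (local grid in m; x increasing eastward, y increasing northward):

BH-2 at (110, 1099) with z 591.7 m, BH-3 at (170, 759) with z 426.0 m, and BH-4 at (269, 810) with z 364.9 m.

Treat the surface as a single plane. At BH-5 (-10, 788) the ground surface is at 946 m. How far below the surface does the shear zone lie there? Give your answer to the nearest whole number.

367 m

Let the plane be z = a·x + b·y + c.
BH-3−BH-2: 60a − 340b = −165.7;  BH-4−BH-2: 159a − 289b = −226.8.
Solving gives a = −0.79588, b = 0.34690.
Then c = 591.7 − a·110 − b·1099 = 298.00.
At (-10, 788): z_contact = 8.0 + 273.4 + 298.00 = 579.3 m.
Depth below ground = 946 − 579.3 = 367 m.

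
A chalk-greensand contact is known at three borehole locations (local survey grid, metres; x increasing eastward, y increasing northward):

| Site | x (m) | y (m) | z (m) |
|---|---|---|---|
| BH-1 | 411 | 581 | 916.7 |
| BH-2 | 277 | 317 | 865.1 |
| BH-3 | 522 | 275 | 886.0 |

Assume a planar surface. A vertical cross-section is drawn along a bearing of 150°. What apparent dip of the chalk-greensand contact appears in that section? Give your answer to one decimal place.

Two edge vectors: BH-1→BH-2 = (-134, -264, -51.6), BH-1→BH-3 = (111, -306, -30.7).
Normal n = (BH-1→BH-2) × (BH-1→BH-3) = (-7684.8, -9841.4, 70308).
So ∂z/∂x = −n_x/n_z = 0.10930 and ∂z/∂y = −n_y/n_z = 0.13998.
Unit vector along 150° is (sin 150°, cos 150°) = (0.5000, -0.8660).
Slope in that direction = a·(0.5000) + b·(-0.8660) = −0.06657.
Apparent dip = arctan|0.06657| = 3.8° (true dip is 10.1°, so apparent ≤ true as expected).

3.8°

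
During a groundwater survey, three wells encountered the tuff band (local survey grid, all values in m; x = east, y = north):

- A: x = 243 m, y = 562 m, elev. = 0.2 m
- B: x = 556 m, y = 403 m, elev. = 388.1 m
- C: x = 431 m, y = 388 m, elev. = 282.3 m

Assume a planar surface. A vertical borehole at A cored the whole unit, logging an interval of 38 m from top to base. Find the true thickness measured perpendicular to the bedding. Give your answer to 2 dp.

Let the plane be z = a·x + b·y + c.
B−A: 313a − 159b = 387.9;  C−A: 188a − 174b = 282.1.
Solving gives a = 0.92148, b = −0.62565.
|∇z| = √(a²+b²) = 1.11380, so dip δ = arctan(1.11380) = 48.08°.
True thickness = vertical thickness × cos δ = 38 × cos 48.08° = 25.39 m.

25.39 m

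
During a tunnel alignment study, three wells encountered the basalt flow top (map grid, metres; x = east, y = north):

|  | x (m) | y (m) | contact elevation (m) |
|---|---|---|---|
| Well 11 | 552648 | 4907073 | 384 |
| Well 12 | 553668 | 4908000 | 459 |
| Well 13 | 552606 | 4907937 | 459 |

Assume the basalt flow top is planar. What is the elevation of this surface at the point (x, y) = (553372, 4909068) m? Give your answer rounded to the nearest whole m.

Two edge vectors: Well 11→Well 12 = (1020, 927, 75), Well 11→Well 13 = (-42, 864, 75).
Normal n = (Well 11→Well 12) × (Well 11→Well 13) = (4725, -79650, 920214).
So ∂z/∂x = −n_x/n_z = −0.00513468 and ∂z/∂y = −n_y/n_z = 0.08655595.
Intercept c from Well 11: 384 + 2837.67 − 424736.38 = −421514.71.
At (553372, 4909068): z = −2841.4 + 424909.1 − 421514.71 = 553.0 m.

553 m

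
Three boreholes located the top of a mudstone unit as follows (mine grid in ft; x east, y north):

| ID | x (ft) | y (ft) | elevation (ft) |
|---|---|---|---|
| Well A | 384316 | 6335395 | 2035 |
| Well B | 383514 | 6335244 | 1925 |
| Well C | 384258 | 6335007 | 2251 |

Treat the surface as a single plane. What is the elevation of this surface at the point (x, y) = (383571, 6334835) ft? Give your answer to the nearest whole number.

Let the plane be z = a·x + b·y + c.
Well B−Well A: −802a − 151b = −110;  Well C−Well A: −58a − 388b = 216.
Solving gives a = 0.24897989, b = −0.59391967.
Then c = 2035 − a·384316 − b·6335395 = 3669063.78.
At (383571, 6334835): z = 95501.5 − 3762383.1 + 3669063.78 = 2182.1 ft.

2182 ft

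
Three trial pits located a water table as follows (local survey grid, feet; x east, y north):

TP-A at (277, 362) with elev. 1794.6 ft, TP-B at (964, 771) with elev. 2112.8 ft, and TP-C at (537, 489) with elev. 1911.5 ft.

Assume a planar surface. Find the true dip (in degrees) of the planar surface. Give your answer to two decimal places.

22.19°

Let the plane be z = a·x + b·y + c.
TP-B−TP-A: 687a + 409b = 318.2;  TP-C−TP-A: 260a + 127b = 116.9.
Solving gives a = 0.38765, b = 0.12685.
Gradient magnitude |∇z| = √(a² + b²) = √(0.15028 + 0.01609) = 0.40788.
True dip = arctan(0.40788) = 22.19°, dipping toward WSW (azimuth ≈ 252°).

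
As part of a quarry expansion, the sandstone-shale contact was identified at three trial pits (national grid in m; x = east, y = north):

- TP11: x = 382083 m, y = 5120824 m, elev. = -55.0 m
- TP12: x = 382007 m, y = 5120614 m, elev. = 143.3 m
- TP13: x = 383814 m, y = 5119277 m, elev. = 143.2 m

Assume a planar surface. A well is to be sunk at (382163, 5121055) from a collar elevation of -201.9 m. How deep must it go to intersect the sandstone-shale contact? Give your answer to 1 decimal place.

69.2 m

Let the plane be z = a·x + b·y + c.
TP12−TP11: −76a − 210b = 198.3;  TP13−TP11: 1731a − 1547b = 198.2.
Solving gives a = −0.551149492, b = −0.744822089.
Then c = -55 − a·382083 − b·5120824 = 4024632.68.
At (382163, 5121055): z_contact = −210628.94 − 3814274.88 + 4024632.68 = -271.15 m.
Depth below ground = -201.9 − (-271.15) = 69.2 m.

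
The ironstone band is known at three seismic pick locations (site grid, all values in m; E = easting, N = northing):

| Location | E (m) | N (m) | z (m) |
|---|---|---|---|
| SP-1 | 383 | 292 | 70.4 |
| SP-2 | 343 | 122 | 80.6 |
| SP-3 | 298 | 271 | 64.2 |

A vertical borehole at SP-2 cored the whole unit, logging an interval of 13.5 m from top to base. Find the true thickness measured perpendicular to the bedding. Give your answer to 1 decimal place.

13.4 m

Let the plane be z = a·E + b·N + c.
SP-2−SP-1: −40a − 170b = 10.2;  SP-3−SP-1: −85a − 21b = −6.2.
Solving gives a = 0.09318, b = −0.08193.
|∇z| = √(a²+b²) = 0.12407, so dip δ = arctan(0.12407) = 7.07°.
True thickness = vertical thickness × cos δ = 13.5 × cos 7.07° = 13.4 m.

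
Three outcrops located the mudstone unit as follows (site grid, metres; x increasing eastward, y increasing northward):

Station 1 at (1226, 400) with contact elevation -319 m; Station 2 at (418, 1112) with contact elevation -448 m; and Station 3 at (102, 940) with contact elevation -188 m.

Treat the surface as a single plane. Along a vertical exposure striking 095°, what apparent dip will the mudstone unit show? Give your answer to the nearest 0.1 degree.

21.1°

Two edge vectors: Station 1→Station 2 = (-808, 712, -129), Station 1→Station 3 = (-1124, 540, 131).
Normal n = (Station 1→Station 2) × (Station 1→Station 3) = (162932, 250844, 363968).
So ∂z/∂x = −n_x/n_z = −0.44765 and ∂z/∂y = −n_y/n_z = −0.68919.
Unit vector along 095° is (sin 95°, cos 95°) = (0.9962, -0.0872).
Slope in that direction = a·(0.9962) + b·(-0.0872) = −0.38588.
Apparent dip = arctan|0.38588| = 21.1° (true dip is 39.4°, so apparent ≤ true as expected).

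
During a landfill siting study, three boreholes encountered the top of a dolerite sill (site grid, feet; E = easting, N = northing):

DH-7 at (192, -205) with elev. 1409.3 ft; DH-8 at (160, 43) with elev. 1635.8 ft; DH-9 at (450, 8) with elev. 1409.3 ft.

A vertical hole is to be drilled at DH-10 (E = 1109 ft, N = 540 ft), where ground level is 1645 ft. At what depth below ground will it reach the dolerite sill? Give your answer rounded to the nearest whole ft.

246 ft

Two edge vectors: DH-7→DH-8 = (-32, 248, 226.5), DH-7→DH-9 = (258, 213, 0).
Normal n = (DH-7→DH-8) × (DH-7→DH-9) = (-48244.5, 58437, -70800).
So ∂z/∂E = −n_x/n_z = −0.68142 and ∂z/∂N = −n_y/n_z = 0.82538.
Intercept c from DH-7: 1409.3 + 130.83 + 169.20 = 1709.34.
At (1109, 540): z_contact = −755.7 + 445.7 + 1709.34 = 1399.3 ft.
Depth below ground = 1645 − 1399.3 = 246 ft.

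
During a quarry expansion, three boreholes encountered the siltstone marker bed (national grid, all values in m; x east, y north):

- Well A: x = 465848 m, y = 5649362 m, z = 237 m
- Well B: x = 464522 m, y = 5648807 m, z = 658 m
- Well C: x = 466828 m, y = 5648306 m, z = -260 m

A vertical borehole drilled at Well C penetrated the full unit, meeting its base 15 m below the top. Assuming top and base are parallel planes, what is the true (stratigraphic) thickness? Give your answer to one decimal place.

14.0 m

Two edge vectors: Well A→Well B = (-1326, -555, 421), Well A→Well C = (980, -1056, -497).
Normal n = (Well A→Well B) × (Well A→Well C) = (720411, -246442, 1944156).
So ∂z/∂x = −n_x/n_z = −0.37055 and ∂z/∂y = −n_y/n_z = 0.12676.
|∇z| = √(a²+b²) = 0.39163, so dip δ = arctan(0.39163) = 21.39°.
True thickness = vertical thickness × cos δ = 15 × cos 21.39° = 14.0 m.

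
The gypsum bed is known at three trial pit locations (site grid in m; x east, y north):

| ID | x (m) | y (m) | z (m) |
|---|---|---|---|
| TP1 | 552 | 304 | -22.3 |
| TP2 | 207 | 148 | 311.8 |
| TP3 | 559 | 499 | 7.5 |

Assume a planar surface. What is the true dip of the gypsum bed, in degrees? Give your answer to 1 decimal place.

Let the plane be z = a·x + b·y + c.
TP2−TP1: −345a − 156b = 334.1;  TP3−TP1: 7a + 195b = 29.8.
Solving gives a = −1.05463, b = 0.19068.
Gradient magnitude |∇z| = √(a² + b²) = √(1.11224 + 0.03636) = 1.07172.
True dip = arctan(1.07172) = 47.0°, dipping toward E (azimuth ≈ 100°).

47.0°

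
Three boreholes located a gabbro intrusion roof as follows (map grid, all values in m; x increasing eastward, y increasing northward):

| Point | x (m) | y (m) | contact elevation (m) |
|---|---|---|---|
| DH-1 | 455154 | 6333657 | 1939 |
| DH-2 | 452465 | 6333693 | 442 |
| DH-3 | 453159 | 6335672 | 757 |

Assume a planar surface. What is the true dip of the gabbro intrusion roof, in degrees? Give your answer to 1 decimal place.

29.1°

Let the plane be z = a·x + b·y + c.
DH-2−DH-1: −2689a + 36b = −1497;  DH-3−DH-1: −1995a + 2015b = −1182.
Solving gives a = 0.55623, b = −0.03589.
Gradient magnitude |∇z| = √(a² + b²) = √(0.30939 + 0.00129) = 0.55739.
True dip = arctan(0.55739) = 29.1°, dipping toward W (azimuth ≈ 274°).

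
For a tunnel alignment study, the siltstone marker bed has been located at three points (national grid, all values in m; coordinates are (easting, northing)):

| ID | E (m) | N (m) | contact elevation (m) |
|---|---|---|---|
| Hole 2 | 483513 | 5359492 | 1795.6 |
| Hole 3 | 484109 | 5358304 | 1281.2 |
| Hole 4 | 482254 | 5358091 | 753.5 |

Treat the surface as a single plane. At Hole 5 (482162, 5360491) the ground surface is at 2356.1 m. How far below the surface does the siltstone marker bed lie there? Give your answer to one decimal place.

316.6 m

Two edge vectors: Hole 2→Hole 3 = (596, -1188, -514.4), Hole 2→Hole 4 = (-1259, -1401, -1042.1).
Normal n = (Hole 2→Hole 3) × (Hole 2→Hole 4) = (517340.4, 1268721.2, -2330688).
So ∂z/∂E = −n_x/n_z = 0.221968964 and ∂z/∂N = −n_y/n_z = 0.544354800.
Intercept c from Hole 2: 1795.6 − 107324.88 − 2917465.20 = −3022994.48.
At (482162, 5360491): z_contact = 107025.00 + 2918009.01 − 3022994.48 = 2039.53 m.
Depth below ground = 2356.1 − 2039.53 = 316.6 m.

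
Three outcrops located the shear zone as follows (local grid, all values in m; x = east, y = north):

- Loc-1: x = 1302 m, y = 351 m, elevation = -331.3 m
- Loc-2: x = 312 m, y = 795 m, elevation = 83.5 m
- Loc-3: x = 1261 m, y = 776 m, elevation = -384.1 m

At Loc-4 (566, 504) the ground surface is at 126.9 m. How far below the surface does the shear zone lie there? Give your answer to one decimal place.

Let the plane be z = a·x + b·y + c.
Loc-2−Loc-1: −990a + 444b = 414.8;  Loc-3−Loc-1: −41a + 425b = −52.8.
Solving gives a = −0.496175, b = −0.172102.
Then c = -331.3 − a·1302 − b·351 = 375.13.
At (566, 504): z_contact = −280.83 − 86.74 + 375.13 = 7.55 m.
Depth below ground = 126.9 − 7.55 = 119.3 m.

119.3 m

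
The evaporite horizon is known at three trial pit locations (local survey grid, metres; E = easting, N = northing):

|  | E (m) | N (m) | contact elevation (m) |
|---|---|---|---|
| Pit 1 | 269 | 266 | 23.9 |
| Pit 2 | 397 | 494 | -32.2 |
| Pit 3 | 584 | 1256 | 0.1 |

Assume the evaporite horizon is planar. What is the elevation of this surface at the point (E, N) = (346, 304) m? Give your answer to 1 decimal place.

Let the plane be z = a·E + b·N + c.
Pit 2−Pit 1: 128a + 228b = −56.1;  Pit 3−Pit 1: 315a + 990b = −23.8.
Solving gives a = −0.912798, b = 0.266395.
Then c = 23.9 − a·269 − b·266 = 198.58.
At (346, 304): z = −315.8 + 81.0 + 198.58 = -36.3 m.

-36.3 m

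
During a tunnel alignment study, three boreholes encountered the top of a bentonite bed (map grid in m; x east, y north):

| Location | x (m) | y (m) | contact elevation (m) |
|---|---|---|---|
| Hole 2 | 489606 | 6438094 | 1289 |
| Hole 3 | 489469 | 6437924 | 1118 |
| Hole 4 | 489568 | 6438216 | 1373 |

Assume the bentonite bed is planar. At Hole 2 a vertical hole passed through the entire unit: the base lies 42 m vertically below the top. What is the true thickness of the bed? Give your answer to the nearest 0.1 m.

Let the plane be z = a·x + b·y + c.
Hole 3−Hole 2: −137a − 170b = −171;  Hole 4−Hole 2: −38a + 122b = 84.
Solving gives a = 0.28403, b = 0.77699.
|∇z| = √(a²+b²) = 0.82728, so dip δ = arctan(0.82728) = 39.60°.
True thickness = vertical thickness × cos δ = 42 × cos 39.60° = 32.4 m.

32.4 m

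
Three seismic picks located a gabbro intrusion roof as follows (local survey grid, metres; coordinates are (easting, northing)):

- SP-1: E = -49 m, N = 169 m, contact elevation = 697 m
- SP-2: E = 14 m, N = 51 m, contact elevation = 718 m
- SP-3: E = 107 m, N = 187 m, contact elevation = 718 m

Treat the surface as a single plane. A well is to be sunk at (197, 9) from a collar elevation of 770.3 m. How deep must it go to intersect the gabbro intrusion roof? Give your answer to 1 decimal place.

21.4 m

Let the plane be z = a·E + b·N + c.
SP-2−SP-1: 63a − 118b = 21;  SP-3−SP-1: 156a + 18b = 21.
Solving gives a = 0.14615, b = −0.09994.
Then c = 697 − a·-49 − b·169 = 721.05.
At (197, 9): z_contact = 28.79 − 0.90 + 721.05 = 748.94 m.
Depth below ground = 770.3 − 748.94 = 21.4 m.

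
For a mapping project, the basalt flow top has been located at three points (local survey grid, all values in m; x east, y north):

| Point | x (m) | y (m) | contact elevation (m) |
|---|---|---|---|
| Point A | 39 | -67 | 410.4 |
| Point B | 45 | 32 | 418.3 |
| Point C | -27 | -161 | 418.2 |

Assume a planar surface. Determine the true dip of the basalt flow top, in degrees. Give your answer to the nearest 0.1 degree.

Let the plane be z = a·x + b·y + c.
Point B−Point A: 6a + 99b = 7.9;  Point C−Point A: −66a − 94b = 7.8.
Solving gives a = −0.25374, b = 0.09518.
Gradient magnitude |∇z| = √(a² + b²) = √(0.06438 + 0.00906) = 0.27100.
True dip = arctan(0.27100) = 15.2°, dipping toward ESE (azimuth ≈ 111°).

15.2°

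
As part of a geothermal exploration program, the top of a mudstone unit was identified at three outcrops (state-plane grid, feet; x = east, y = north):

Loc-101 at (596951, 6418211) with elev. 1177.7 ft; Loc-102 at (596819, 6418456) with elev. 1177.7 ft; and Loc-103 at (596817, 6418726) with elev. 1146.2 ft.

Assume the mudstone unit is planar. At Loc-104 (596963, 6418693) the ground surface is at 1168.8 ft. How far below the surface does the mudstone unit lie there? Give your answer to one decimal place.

Let the plane be z = a·x + b·y + c.
Loc-102−Loc-101: −132a + 245b = 0;  Loc-103−Loc-101: −134a + 515b = −31.5.
Solving gives a = −0.219559033, b = −0.118293030.
Then c = 1177.7 − a·596951 − b·6418211 = 891473.31.
At (596963, 6418693): z_contact = −131068.62 − 759286.64 + 891473.31 = 1118.05 ft.
Depth below ground = 1168.8 − 1118.05 = 50.8 ft.

50.8 ft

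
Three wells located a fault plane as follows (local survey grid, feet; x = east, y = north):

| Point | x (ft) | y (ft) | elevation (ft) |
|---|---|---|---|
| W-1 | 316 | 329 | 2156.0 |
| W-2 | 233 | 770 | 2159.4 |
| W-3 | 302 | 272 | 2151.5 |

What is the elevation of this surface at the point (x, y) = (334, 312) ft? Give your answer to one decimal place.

Two edge vectors: W-1→W-2 = (-83, 441, 3.4), W-1→W-3 = (-14, -57, -4.5).
Normal n = (W-1→W-2) × (W-1→W-3) = (-1790.7, -421.1, 10905).
So ∂z/∂x = −n_x/n_z = 0.16421 and ∂z/∂y = −n_y/n_z = 0.03862.
Intercept c from W-1: 2156 − 51.89 − 12.70 = 2091.41.
At (334, 312): z = 54.8 + 12.0 + 2091.41 = 2158.3 ft.

2158.3 ft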